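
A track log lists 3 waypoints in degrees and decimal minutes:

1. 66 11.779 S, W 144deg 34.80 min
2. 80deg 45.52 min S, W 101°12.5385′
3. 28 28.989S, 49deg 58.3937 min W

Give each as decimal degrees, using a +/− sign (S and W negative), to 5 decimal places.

1. -66.19632, -144.58000
2. -80.75867, -101.20898
3. -28.48315, -49.97323

Point 1:
  Latitude: 66 + 11.779/60 = 66.196317
  hemisphere S, so the sign is −
  Longitude: 144 + 34.8/60 = 144.580000
  W → negative
Point 2:
  Latitude: 80 + 45.52/60 = 80.758667
  S → negative
  λ: 101 + 12.5385/60 = 101.208975
  hemisphere W, so the sign is −
Point 3:
  φ: 28.989′ = 0.483150°; total 28.483150
  hemisphere S, so the sign is −
  Longitude: 58.3937′ = 0.973228°; total 49.973228
  hemisphere W, so the sign is −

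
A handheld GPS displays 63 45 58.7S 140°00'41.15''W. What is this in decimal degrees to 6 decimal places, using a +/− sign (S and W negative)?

Lat: 45′ + 58.7″ = 45.97833′; 63 + 45.97833/60 = 63.7663056
S ⇒ negate
λ: 140 + 0/60 + 41.15/3600 = 140.0114306
W → negative

-63.766306, -140.011431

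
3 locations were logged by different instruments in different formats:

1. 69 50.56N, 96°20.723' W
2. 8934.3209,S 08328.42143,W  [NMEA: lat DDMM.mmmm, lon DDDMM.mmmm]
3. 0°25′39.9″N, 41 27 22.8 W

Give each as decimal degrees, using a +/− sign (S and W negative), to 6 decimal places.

1. 69.842667, -96.345383
2. -89.572015, -83.473691
3. 0.427750, -41.456333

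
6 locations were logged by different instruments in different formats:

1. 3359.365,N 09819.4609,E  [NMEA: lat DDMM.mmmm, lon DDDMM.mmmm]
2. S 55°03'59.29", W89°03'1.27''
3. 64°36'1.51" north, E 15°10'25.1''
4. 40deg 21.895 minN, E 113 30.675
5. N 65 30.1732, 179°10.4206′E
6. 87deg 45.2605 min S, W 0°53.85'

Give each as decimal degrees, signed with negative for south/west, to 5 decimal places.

Point 1:
  φ: degrees = first 2 digits = 33, minutes = 59.365; 33 + 59.365/60 = 33.989417
  N → positive
  λ: split at 3 digits → 098° and 19.4609′; 98 + 19.4609/60 = 98.324348
  E → positive
Point 2:
  Lat: 55° + 3/60 + 59.29/3600 = 55 + 0.050000 + 0.016469 = 55.066469
  S → negative
  λ: 89° + 3/60 + 1.27/3600 = 89 + 0.050000 + 0.000353 = 89.050353
  W → negative
Point 3:
  Latitude: 36′ + 1.51″ = 36.02517′; 64 + 36.02517/60 = 64.600419
  N → positive
  Lon: 10′ + 25.1″ = 10.41833′; 15 + 10.41833/60 = 15.173639
  E ⇒ keep positive
Point 4:
  Lat: 40 + 21.895/60 = 40.364917
  N ⇒ keep positive
  Longitude: 30.675′ = 0.511250°; total 113.511250
  E ⇒ keep positive
Point 5:
  φ: 30.1732′ = 0.502887°; total 65.502887
  N → positive
  Lon: 179 + 10.4206/60 = 179.173677
  E → positive
Point 6:
  Latitude: 87 + 45.2605/60 = 87.754342
  S → negative
  Longitude: 53.85′ = 0.897500°; total 0.897500
  W ⇒ negate

1. 33.98942, 98.32435
2. -55.06647, -89.05035
3. 64.60042, 15.17364
4. 40.36492, 113.51125
5. 65.50289, 179.17368
6. -87.75434, -0.89750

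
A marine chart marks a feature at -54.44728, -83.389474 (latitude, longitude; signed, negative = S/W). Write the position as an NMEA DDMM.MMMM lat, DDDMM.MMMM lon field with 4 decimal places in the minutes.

Latitude is negative → S; |value| = 54.447280
Latitude: minutes = (54.447280 − 54) × 60 = 26.836800
Longitude is negative → W; |value| = 83.389474
Longitude: fractional part 0.389474 → 23.368440 minutes

5426.8368,S / 08323.3684,W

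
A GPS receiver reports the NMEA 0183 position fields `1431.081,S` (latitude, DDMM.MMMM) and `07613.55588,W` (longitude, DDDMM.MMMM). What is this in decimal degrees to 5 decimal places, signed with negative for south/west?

-14.51802, -76.22593

φ: split at 2 digits → 14° and 31.081′; 14 + 31.081/60 = 14.518017
hemisphere S, so the sign is −
Longitude: degrees = first 3 digits = 76, minutes = 13.55588; 76 + 13.55588/60 = 76.225931
W → negative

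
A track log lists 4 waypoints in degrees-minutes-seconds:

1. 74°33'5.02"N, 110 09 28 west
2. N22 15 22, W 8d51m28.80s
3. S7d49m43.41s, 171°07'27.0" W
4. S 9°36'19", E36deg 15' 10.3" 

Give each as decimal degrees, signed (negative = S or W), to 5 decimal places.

Point 1:
  Latitude: 74 + 33/60 + 5.02/3600 = 74.551394
  N → positive
  Longitude: 9′ + 28″ = 9.46667′; 110 + 9.46667/60 = 110.157778
  W → negative
Point 2:
  Lat: 15′ + 22″ = 15.36667′; 22 + 15.36667/60 = 22.256111
  N ⇒ keep positive
  Longitude: 8 + 51/60 + 28.8/3600 = 8.858000
  W ⇒ negate
Point 3:
  Lat: 49′ + 43.41″ = 49.72350′; 7 + 49.72350/60 = 7.828725
  hemisphere S, so the sign is −
  Lon: 171° + 7/60 + 27/3600 = 171 + 0.116667 + 0.007500 = 171.124167
  W → negative
Point 4:
  φ: 9 + 36/60 + 19/3600 = 9.605278
  hemisphere S, so the sign is −
  Longitude: 15′ + 10.3″ = 15.17167′; 36 + 15.17167/60 = 36.252861
  E ⇒ keep positive

1. 74.55139, -110.15778
2. 22.25611, -8.85800
3. -7.82873, -171.12417
4. -9.60528, 36.25286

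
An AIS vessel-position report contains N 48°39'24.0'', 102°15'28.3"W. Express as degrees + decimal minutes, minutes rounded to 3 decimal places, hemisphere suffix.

φ: seconds/60 = 0.40000; minutes = 39 + 0.40000 = 39.40000
λ: 15 + 28.3/60 = 15.47167′

48° 39.400′ N, 102° 15.472′ W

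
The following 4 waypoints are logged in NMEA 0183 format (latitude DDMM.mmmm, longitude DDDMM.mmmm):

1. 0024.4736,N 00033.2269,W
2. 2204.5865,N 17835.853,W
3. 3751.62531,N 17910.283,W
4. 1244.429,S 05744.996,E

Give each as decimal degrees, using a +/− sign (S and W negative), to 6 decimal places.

1. 0.407893, -0.553782
2. 22.076442, -178.597550
3. 37.860422, -179.171383
4. -12.740483, 57.749933

Point 1:
  Latitude: degrees = first 2 digits = 0, minutes = 24.4736; 0 + 24.4736/60 = 0.4078933
  N ⇒ keep positive
  Longitude: split at 3 digits → 000° and 33.2269′; 0 + 33.2269/60 = 0.5537817
  W ⇒ negate
Point 2:
  Lat: split at 2 digits → 22° and 4.5865′; 22 + 4.5865/60 = 22.0764417
  N ⇒ keep positive
  Lon: split at 3 digits → 178° and 35.853′; 178 + 35.853/60 = 178.5975500
  W → negative
Point 3:
  Latitude: degrees = first 2 digits = 37, minutes = 51.62531; 37 + 51.62531/60 = 37.8604218
  N → positive
  Longitude: degrees = first 3 digits = 179, minutes = 10.283; 179 + 10.283/60 = 179.1713833
  W → negative
Point 4:
  Lat: split at 2 digits → 12° and 44.429′; 12 + 44.429/60 = 12.7404833
  hemisphere S, so the sign is −
  λ: split at 3 digits → 057° and 44.996′; 57 + 44.996/60 = 57.7499333
  E → positive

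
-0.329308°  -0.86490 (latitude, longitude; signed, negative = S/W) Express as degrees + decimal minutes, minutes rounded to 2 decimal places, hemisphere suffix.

0° 19.76′ S, 0° 51.89′ W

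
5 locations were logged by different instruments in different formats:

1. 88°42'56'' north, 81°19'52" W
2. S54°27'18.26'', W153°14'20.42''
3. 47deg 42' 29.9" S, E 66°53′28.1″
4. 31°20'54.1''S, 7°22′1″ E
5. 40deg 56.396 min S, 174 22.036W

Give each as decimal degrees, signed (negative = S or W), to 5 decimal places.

1. 88.71556, -81.33111
2. -54.45507, -153.23901
3. -47.70831, 66.89114
4. -31.34836, 7.36694
5. -40.93993, -174.36727

Point 1:
  φ: 88° + 42/60 + 56/3600 = 88 + 0.700000 + 0.015556 = 88.715556
  N → positive
  Lon: 19′ + 52″ = 19.86667′; 81 + 19.86667/60 = 81.331111
  W → negative
Point 2:
  Lat: 27′ + 18.26″ = 27.30433′; 54 + 27.30433/60 = 54.455072
  hemisphere S, so the sign is −
  λ: 14′ + 20.42″ = 14.34033′; 153 + 14.34033/60 = 153.239006
  hemisphere W, so the sign is −
Point 3:
  φ: 47 + 42/60 + 29.9/3600 = 47.708306
  S ⇒ negate
  Lon: 53′ + 28.1″ = 53.46833′; 66 + 53.46833/60 = 66.891139
  E ⇒ keep positive
Point 4:
  φ: 31 + 20/60 + 54.1/3600 = 31.348361
  S ⇒ negate
  Longitude: 7 + 22/60 + 1/3600 = 7.366944
  E → positive
Point 5:
  Lat: 56.396′ = 0.939933°; total 40.939933
  S → negative
  Lon: 22.036′ = 0.367267°; total 174.367267
  hemisphere W, so the sign is −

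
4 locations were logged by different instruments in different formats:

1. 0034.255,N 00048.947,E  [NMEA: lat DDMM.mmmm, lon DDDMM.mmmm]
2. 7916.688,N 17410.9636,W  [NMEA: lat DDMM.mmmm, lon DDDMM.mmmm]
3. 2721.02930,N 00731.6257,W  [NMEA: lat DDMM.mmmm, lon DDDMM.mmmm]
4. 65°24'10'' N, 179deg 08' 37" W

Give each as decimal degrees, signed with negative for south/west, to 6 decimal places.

1. 0.570917, 0.815783
2. 79.278133, -174.182727
3. 27.350488, -7.527095
4. 65.402778, -179.143611

Point 1:
  Latitude: split at 2 digits → 00° and 34.255′; 0 + 34.255/60 = 0.5709167
  N → positive
  Longitude: degrees = first 3 digits = 0, minutes = 48.947; 0 + 48.947/60 = 0.8157833
  E → positive
Point 2:
  Lat: degrees = first 2 digits = 79, minutes = 16.688; 79 + 16.688/60 = 79.2781333
  N ⇒ keep positive
  Lon: degrees = first 3 digits = 174, minutes = 10.9636; 174 + 10.9636/60 = 174.1827267
  hemisphere W, so the sign is −
Point 3:
  Lat: split at 2 digits → 27° and 21.0293′; 27 + 21.0293/60 = 27.3504883
  N → positive
  Longitude: degrees = first 3 digits = 7, minutes = 31.6257; 7 + 31.6257/60 = 7.5270950
  hemisphere W, so the sign is −
Point 4:
  Lat: 65° + 24/60 + 10/3600 = 65 + 0.400000 + 0.002778 = 65.4027778
  N ⇒ keep positive
  λ: 179 + 8/60 + 37/3600 = 179.1436111
  W ⇒ negate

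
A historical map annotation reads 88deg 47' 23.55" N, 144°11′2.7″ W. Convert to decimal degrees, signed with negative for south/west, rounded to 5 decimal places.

88.78988, -144.18408

Lat: 88 + 47/60 + 23.55/3600 = 88.789875
N → positive
Longitude: 11′ + 2.7″ = 11.04500′; 144 + 11.04500/60 = 144.184083
hemisphere W, so the sign is −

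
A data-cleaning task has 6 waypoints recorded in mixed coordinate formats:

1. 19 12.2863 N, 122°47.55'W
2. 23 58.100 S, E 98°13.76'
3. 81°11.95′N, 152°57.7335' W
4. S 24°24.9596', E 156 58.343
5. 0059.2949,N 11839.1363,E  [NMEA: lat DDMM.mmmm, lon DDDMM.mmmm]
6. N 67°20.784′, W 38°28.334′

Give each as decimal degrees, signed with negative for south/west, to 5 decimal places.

Point 1:
  Lat: 12.2863′ = 0.204772°; total 19.204772
  N ⇒ keep positive
  Longitude: 122 + 47.55/60 = 122.792500
  W → negative
Point 2:
  Latitude: 58.1′ = 0.968333°; total 23.968333
  hemisphere S, so the sign is −
  Longitude: 98 + 13.76/60 = 98.229333
  E ⇒ keep positive
Point 3:
  Lat: 81 + 11.95/60 = 81.199167
  N → positive
  λ: 57.7335′ = 0.962225°; total 152.962225
  hemisphere W, so the sign is −
Point 4:
  φ: 24.9596′ = 0.415993°; total 24.415993
  S → negative
  Longitude: 58.343′ = 0.972383°; total 156.972383
  E → positive
Point 5:
  Lat: split at 2 digits → 00° and 59.2949′; 0 + 59.2949/60 = 0.988248
  N ⇒ keep positive
  Lon: degrees = first 3 digits = 118, minutes = 39.1363; 118 + 39.1363/60 = 118.652272
  E → positive
Point 6:
  φ: 67 + 20.784/60 = 67.346400
  N → positive
  Longitude: 28.334′ = 0.472233°; total 38.472233
  hemisphere W, so the sign is −

1. 19.20477, -122.79250
2. -23.96833, 98.22933
3. 81.19917, -152.96223
4. -24.41599, 156.97238
5. 0.98825, 118.65227
6. 67.34640, -38.47223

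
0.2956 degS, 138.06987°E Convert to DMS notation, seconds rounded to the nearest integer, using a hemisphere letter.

Lat: whole degrees 0; 17.73600′ → 17′ and 44.16″
λ: 0.069870 × 60 = 4.19220′ → 4′, remainder × 60 = 11.53″

0°17′44″ S, 138°04′12″ E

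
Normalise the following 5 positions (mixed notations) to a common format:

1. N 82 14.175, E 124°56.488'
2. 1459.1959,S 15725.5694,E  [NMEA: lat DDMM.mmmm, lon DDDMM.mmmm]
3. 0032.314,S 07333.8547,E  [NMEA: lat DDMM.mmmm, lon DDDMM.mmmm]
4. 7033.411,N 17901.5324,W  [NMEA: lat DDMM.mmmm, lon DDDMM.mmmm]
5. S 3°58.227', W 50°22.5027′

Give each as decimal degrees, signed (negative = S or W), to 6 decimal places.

1. 82.236250, 124.941467
2. -14.986598, 157.426157
3. -0.538567, 73.564245
4. 70.556850, -179.025540
5. -3.970450, -50.375045

Point 1:
  Latitude: 82 + 14.175/60 = 82.2362500
  N → positive
  Lon: 124 + 56.488/60 = 124.9414667
  E ⇒ keep positive
Point 2:
  Latitude: split at 2 digits → 14° and 59.1959′; 14 + 59.1959/60 = 14.9865983
  S ⇒ negate
  Longitude: degrees = first 3 digits = 157, minutes = 25.5694; 157 + 25.5694/60 = 157.4261567
  E ⇒ keep positive
Point 3:
  φ: split at 2 digits → 00° and 32.314′; 0 + 32.314/60 = 0.5385667
  S ⇒ negate
  Lon: split at 3 digits → 073° and 33.8547′; 73 + 33.8547/60 = 73.5642450
  E → positive
Point 4:
  φ: degrees = first 2 digits = 70, minutes = 33.411; 70 + 33.411/60 = 70.5568500
  N → positive
  Longitude: split at 3 digits → 179° and 1.5324′; 179 + 1.5324/60 = 179.0255400
  W → negative
Point 5:
  φ: 58.227′ = 0.970450°; total 3.9704500
  S → negative
  Lon: 22.5027′ = 0.375045°; total 50.3750450
  W ⇒ negate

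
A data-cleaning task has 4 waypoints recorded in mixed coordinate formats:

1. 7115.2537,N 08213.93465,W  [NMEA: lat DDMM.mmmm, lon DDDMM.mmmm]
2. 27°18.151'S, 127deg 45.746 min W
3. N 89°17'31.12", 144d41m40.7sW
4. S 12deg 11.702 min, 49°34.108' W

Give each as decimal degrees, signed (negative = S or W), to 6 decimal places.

1. 71.254228, -82.232244
2. -27.302517, -127.762433
3. 89.291978, -144.694639
4. -12.195033, -49.568467

Point 1:
  Lat: degrees = first 2 digits = 71, minutes = 15.2537; 71 + 15.2537/60 = 71.2542283
  N → positive
  λ: degrees = first 3 digits = 82, minutes = 13.93465; 82 + 13.93465/60 = 82.2322442
  W ⇒ negate
Point 2:
  φ: 18.151′ = 0.302517°; total 27.3025167
  S → negative
  Longitude: 127 + 45.746/60 = 127.7624333
  W ⇒ negate
Point 3:
  Latitude: 89° + 17/60 + 31.12/3600 = 89 + 0.283333 + 0.008644 = 89.2919778
  N → positive
  Lon: 144° + 41/60 + 40.7/3600 = 144 + 0.683333 + 0.011306 = 144.6946389
  W → negative
Point 4:
  φ: 11.702′ = 0.195033°; total 12.1950333
  S → negative
  Lon: 34.108′ = 0.568467°; total 49.5684667
  W → negative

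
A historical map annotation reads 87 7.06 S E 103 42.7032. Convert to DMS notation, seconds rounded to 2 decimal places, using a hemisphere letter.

Latitude: fractional minutes 0.06000 × 60 = 3.6000″
Lon: fractional minutes 0.70320 × 60 = 42.1920″

87°07′3.60″ S, 103°42′42.19″ E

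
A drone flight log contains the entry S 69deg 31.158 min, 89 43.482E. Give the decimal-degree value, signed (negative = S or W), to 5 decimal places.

-69.51930, 89.72470

Latitude: 31.158′ = 0.519300°; total 69.519300
hemisphere S, so the sign is −
λ: 89 + 43.482/60 = 89.724700
E ⇒ keep positive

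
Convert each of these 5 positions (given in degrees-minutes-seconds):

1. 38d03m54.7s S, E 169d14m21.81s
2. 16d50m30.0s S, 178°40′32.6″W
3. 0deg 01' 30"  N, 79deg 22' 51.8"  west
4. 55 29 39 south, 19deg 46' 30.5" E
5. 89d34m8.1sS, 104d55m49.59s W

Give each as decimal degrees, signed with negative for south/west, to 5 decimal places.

Point 1:
  Lat: 38° + 3/60 + 54.7/3600 = 38 + 0.050000 + 0.015194 = 38.065194
  S ⇒ negate
  λ: 14′ + 21.81″ = 14.36350′; 169 + 14.36350/60 = 169.239392
  E ⇒ keep positive
Point 2:
  φ: 50′ + 30″ = 50.50000′; 16 + 50.50000/60 = 16.841667
  S ⇒ negate
  λ: 40′ + 32.6″ = 40.54333′; 178 + 40.54333/60 = 178.675722
  W ⇒ negate
Point 3:
  Lat: 1′ + 30″ = 1.50000′; 0 + 1.50000/60 = 0.025000
  N ⇒ keep positive
  Longitude: 22′ + 51.8″ = 22.86333′; 79 + 22.86333/60 = 79.381056
  hemisphere W, so the sign is −
Point 4:
  Lat: 55° + 29/60 + 39/3600 = 55 + 0.483333 + 0.010833 = 55.494167
  S → negative
  Lon: 19° + 46/60 + 30.5/3600 = 19 + 0.766667 + 0.008472 = 19.775139
  E → positive
Point 5:
  φ: 89 + 34/60 + 8.1/3600 = 89.568917
  S ⇒ negate
  Longitude: 55′ + 49.59″ = 55.82650′; 104 + 55.82650/60 = 104.930442
  W ⇒ negate

1. -38.06519, 169.23939
2. -16.84167, -178.67572
3. 0.02500, -79.38106
4. -55.49417, 19.77514
5. -89.56892, -104.93044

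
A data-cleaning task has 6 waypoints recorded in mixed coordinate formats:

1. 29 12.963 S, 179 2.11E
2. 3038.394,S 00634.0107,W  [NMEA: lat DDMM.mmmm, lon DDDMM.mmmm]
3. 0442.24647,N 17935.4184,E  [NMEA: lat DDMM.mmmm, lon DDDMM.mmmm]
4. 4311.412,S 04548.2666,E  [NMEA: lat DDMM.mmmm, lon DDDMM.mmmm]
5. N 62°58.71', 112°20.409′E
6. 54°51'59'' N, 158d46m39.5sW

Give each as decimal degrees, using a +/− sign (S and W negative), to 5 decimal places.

1. -29.21605, 179.03517
2. -30.63990, -6.56685
3. 4.70411, 179.59031
4. -43.19020, 45.80444
5. 62.97850, 112.34015
6. 54.86639, -158.77764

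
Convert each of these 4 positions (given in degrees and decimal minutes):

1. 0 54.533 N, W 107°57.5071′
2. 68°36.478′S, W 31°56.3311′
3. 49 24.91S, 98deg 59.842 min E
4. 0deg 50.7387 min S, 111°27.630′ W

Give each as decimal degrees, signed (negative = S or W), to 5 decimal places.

Point 1:
  φ: 54.533′ = 0.908883°; total 0.908883
  N ⇒ keep positive
  Longitude: 107 + 57.5071/60 = 107.958452
  hemisphere W, so the sign is −
Point 2:
  φ: 68 + 36.478/60 = 68.607967
  hemisphere S, so the sign is −
  Lon: 31 + 56.3311/60 = 31.938852
  W → negative
Point 3:
  Latitude: 24.91′ = 0.415167°; total 49.415167
  S → negative
  λ: 59.842′ = 0.997367°; total 98.997367
  E → positive
Point 4:
  φ: 50.7387′ = 0.845645°; total 0.845645
  S → negative
  λ: 111 + 27.63/60 = 111.460500
  W → negative

1. 0.90888, -107.95845
2. -68.60797, -31.93885
3. -49.41517, 98.99737
4. -0.84565, -111.46050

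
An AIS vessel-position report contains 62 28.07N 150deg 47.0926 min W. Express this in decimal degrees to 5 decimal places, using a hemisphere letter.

Latitude: 28.07′ = 0.467833°; total 62.467833
Lon: 150 + 47.0926/60 = 150.784877

62.46783° N, 150.78488° W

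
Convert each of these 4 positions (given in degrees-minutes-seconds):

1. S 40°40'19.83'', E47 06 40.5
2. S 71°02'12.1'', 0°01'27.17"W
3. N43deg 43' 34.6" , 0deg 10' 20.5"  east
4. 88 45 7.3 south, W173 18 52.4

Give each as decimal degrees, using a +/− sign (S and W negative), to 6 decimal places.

Point 1:
  Lat: 40′ + 19.83″ = 40.33050′; 40 + 40.33050/60 = 40.6721750
  hemisphere S, so the sign is −
  λ: 47° + 6/60 + 40.5/3600 = 47 + 0.100000 + 0.011250 = 47.1112500
  E → positive
Point 2:
  Latitude: 71 + 2/60 + 12.1/3600 = 71.0366944
  hemisphere S, so the sign is −
  λ: 0° + 1/60 + 27.17/3600 = 0 + 0.016667 + 0.007547 = 0.0242139
  W ⇒ negate
Point 3:
  Lat: 43° + 43/60 + 34.6/3600 = 43 + 0.716667 + 0.009611 = 43.7262778
  N → positive
  λ: 10′ + 20.5″ = 10.34167′; 0 + 10.34167/60 = 0.1723611
  E ⇒ keep positive
Point 4:
  φ: 88 + 45/60 + 7.3/3600 = 88.7520278
  S → negative
  Lon: 173 + 18/60 + 52.4/3600 = 173.3145556
  W → negative

1. -40.672175, 47.111250
2. -71.036694, -0.024214
3. 43.726278, 0.172361
4. -88.752028, -173.314556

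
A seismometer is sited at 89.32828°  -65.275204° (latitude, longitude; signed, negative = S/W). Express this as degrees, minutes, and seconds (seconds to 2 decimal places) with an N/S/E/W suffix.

89°19′41.81″ N, 65°16′30.73″ W

φ: 0.328280 × 60 = 19.69680′ → 19′, remainder × 60 = 41.8080″
Longitude is negative → W; |value| = 65.275204
Longitude: whole degrees 65; 16.51224′ → 16′ and 30.7344″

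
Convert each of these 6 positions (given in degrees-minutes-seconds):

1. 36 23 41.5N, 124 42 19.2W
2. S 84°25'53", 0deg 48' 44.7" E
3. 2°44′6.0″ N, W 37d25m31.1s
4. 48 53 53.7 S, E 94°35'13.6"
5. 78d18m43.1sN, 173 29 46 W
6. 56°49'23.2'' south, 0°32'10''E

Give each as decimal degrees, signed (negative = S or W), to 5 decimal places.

Point 1:
  Latitude: 23′ + 41.5″ = 23.69167′; 36 + 23.69167/60 = 36.394861
  N ⇒ keep positive
  Lon: 42′ + 19.2″ = 42.32000′; 124 + 42.32000/60 = 124.705333
  hemisphere W, so the sign is −
Point 2:
  φ: 25′ + 53″ = 25.88333′; 84 + 25.88333/60 = 84.431389
  hemisphere S, so the sign is −
  Lon: 48′ + 44.7″ = 48.74500′; 0 + 48.74500/60 = 0.812417
  E → positive
Point 3:
  Latitude: 2° + 44/60 + 6/3600 = 2 + 0.733333 + 0.001667 = 2.735000
  N → positive
  Longitude: 37° + 25/60 + 31.1/3600 = 37 + 0.416667 + 0.008639 = 37.425306
  hemisphere W, so the sign is −
Point 4:
  φ: 53′ + 53.7″ = 53.89500′; 48 + 53.89500/60 = 48.898250
  S → negative
  Lon: 35′ + 13.6″ = 35.22667′; 94 + 35.22667/60 = 94.587111
  E ⇒ keep positive
Point 5:
  Latitude: 78 + 18/60 + 43.1/3600 = 78.311972
  N → positive
  Lon: 29′ + 46″ = 29.76667′; 173 + 29.76667/60 = 173.496111
  W → negative
Point 6:
  φ: 49′ + 23.2″ = 49.38667′; 56 + 49.38667/60 = 56.823111
  S ⇒ negate
  Lon: 0 + 32/60 + 10/3600 = 0.536111
  E → positive

1. 36.39486, -124.70533
2. -84.43139, 0.81242
3. 2.73500, -37.42531
4. -48.89825, 94.58711
5. 78.31197, -173.49611
6. -56.82311, 0.53611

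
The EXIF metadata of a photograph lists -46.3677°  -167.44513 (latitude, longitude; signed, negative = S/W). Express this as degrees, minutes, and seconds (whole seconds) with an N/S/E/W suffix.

Latitude is negative → S; |value| = 46.367700
Latitude: 0.367700 × 60 = 22.06200′ → 22′, remainder × 60 = 3.72″
Longitude is negative → W; |value| = 167.445130
Lon: 0.445130° → 26.70780′; 0.70780 × 60 = 42.47″

46°22′4″ S, 167°26′42″ W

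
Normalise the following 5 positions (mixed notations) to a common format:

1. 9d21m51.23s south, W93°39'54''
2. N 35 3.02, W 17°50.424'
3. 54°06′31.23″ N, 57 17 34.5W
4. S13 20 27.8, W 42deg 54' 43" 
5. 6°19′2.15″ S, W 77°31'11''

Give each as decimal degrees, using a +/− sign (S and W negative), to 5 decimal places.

1. -9.36423, -93.66500
2. 35.05033, -17.84040
3. 54.10868, -57.29292
4. -13.34106, -42.91194
5. -6.31726, -77.51972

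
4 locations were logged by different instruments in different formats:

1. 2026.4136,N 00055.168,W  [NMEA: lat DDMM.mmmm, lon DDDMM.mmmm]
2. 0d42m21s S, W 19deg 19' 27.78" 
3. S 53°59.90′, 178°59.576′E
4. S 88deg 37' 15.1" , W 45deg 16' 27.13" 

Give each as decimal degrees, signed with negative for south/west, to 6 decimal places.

Point 1:
  φ: split at 2 digits → 20° and 26.4136′; 20 + 26.4136/60 = 20.4402267
  N ⇒ keep positive
  Longitude: split at 3 digits → 000° and 55.168′; 0 + 55.168/60 = 0.9194667
  W ⇒ negate
Point 2:
  Lat: 42′ + 21″ = 42.35000′; 0 + 42.35000/60 = 0.7058333
  S ⇒ negate
  Lon: 19 + 19/60 + 27.78/3600 = 19.3243833
  hemisphere W, so the sign is −
Point 3:
  Lat: 59.9′ = 0.998333°; total 53.9983333
  hemisphere S, so the sign is −
  Lon: 59.576′ = 0.992933°; total 178.9929333
  E → positive
Point 4:
  φ: 88° + 37/60 + 15.1/3600 = 88 + 0.616667 + 0.004194 = 88.6208611
  S → negative
  λ: 45 + 16/60 + 27.13/3600 = 45.2742028
  hemisphere W, so the sign is −

1. 20.440227, -0.919467
2. -0.705833, -19.324383
3. -53.998333, 178.992933
4. -88.620861, -45.274203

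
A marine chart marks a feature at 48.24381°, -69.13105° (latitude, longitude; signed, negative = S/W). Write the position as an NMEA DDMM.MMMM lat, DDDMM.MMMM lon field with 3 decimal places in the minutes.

4814.629,N / 06907.863,W

φ: 48° + 0.243810 × 60 = 48° 14.62860′
Longitude is negative → W; |value| = 69.131050
λ: fractional part 0.131050 → 7.86300 minutes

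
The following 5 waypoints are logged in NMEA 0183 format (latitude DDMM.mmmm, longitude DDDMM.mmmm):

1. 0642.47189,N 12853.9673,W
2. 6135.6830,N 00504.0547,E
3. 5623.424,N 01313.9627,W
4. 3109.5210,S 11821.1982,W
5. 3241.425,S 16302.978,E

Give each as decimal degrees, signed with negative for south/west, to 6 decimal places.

1. 6.707865, -128.899455
2. 61.594717, 5.067578
3. 56.390400, -13.232712
4. -31.158683, -118.353303
5. -32.690417, 163.049633

Point 1:
  φ: degrees = first 2 digits = 6, minutes = 42.47189; 6 + 42.47189/60 = 6.7078648
  N ⇒ keep positive
  Longitude: split at 3 digits → 128° and 53.9673′; 128 + 53.9673/60 = 128.8994550
  W ⇒ negate
Point 2:
  Latitude: split at 2 digits → 61° and 35.683′; 61 + 35.683/60 = 61.5947167
  N ⇒ keep positive
  Longitude: degrees = first 3 digits = 5, minutes = 4.0547; 5 + 4.0547/60 = 5.0675783
  E ⇒ keep positive
Point 3:
  Lat: split at 2 digits → 56° and 23.424′; 56 + 23.424/60 = 56.3904000
  N → positive
  Lon: split at 3 digits → 013° and 13.9627′; 13 + 13.9627/60 = 13.2327117
  hemisphere W, so the sign is −
Point 4:
  φ: split at 2 digits → 31° and 9.521′; 31 + 9.521/60 = 31.1586833
  S ⇒ negate
  Lon: degrees = first 3 digits = 118, minutes = 21.1982; 118 + 21.1982/60 = 118.3533033
  hemisphere W, so the sign is −
Point 5:
  φ: degrees = first 2 digits = 32, minutes = 41.425; 32 + 41.425/60 = 32.6904167
  S → negative
  Lon: degrees = first 3 digits = 163, minutes = 2.978; 163 + 2.978/60 = 163.0496333
  E ⇒ keep positive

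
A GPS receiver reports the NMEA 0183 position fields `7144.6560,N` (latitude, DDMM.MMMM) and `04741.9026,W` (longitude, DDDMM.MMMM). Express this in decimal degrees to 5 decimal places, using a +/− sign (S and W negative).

71.74427, -47.69838

φ: split at 2 digits → 71° and 44.656′; 71 + 44.656/60 = 71.744267
N → positive
λ: degrees = first 3 digits = 47, minutes = 41.9026; 47 + 41.9026/60 = 47.698377
hemisphere W, so the sign is −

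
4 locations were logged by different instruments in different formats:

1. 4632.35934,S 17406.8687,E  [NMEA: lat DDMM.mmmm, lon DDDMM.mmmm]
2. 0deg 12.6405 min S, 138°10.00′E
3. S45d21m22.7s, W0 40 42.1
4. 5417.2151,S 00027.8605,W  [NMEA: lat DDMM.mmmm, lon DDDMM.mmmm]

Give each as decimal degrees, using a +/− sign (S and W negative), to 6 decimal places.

1. -46.539322, 174.114478
2. -0.210675, 138.166667
3. -45.356306, -0.678361
4. -54.286918, -0.464342

Point 1:
  Lat: degrees = first 2 digits = 46, minutes = 32.35934; 46 + 32.35934/60 = 46.5393223
  S → negative
  λ: degrees = first 3 digits = 174, minutes = 6.8687; 174 + 6.8687/60 = 174.1144783
  E ⇒ keep positive
Point 2:
  φ: 0 + 12.6405/60 = 0.2106750
  S ⇒ negate
  Lon: 10′ = 0.166667°; total 138.1666667
  E → positive
Point 3:
  Latitude: 45 + 21/60 + 22.7/3600 = 45.3563056
  hemisphere S, so the sign is −
  Lon: 40′ + 42.1″ = 40.70167′; 0 + 40.70167/60 = 0.6783611
  hemisphere W, so the sign is −
Point 4:
  Latitude: degrees = first 2 digits = 54, minutes = 17.2151; 54 + 17.2151/60 = 54.2869183
  S ⇒ negate
  Lon: degrees = first 3 digits = 0, minutes = 27.8605; 0 + 27.8605/60 = 0.4643417
  W → negative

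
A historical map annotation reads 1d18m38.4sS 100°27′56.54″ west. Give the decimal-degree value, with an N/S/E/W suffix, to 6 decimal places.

1.310667° S, 100.465706° W

Lat: 1° + 18/60 + 38.4/3600 = 1 + 0.300000 + 0.010667 = 1.3106667
Lon: 100 + 27/60 + 56.54/3600 = 100.4657056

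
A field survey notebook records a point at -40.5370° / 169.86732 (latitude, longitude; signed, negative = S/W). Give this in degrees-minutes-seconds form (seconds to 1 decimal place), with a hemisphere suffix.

Latitude is negative → S; |value| = 40.537000
φ: 0.537000° → 32.22000′; 0.22000 × 60 = 13.200″
Longitude: 0.867320° → 52.03920′; 0.03920 × 60 = 2.352″

40°32′13.2″ S, 169°52′2.4″ E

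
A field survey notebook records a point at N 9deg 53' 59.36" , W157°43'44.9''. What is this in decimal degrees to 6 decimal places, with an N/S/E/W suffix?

9.899822° N, 157.729139° W

Lat: 9° + 53/60 + 59.36/3600 = 9 + 0.883333 + 0.016489 = 9.8998222
Lon: 43′ + 44.9″ = 43.74833′; 157 + 43.74833/60 = 157.7291389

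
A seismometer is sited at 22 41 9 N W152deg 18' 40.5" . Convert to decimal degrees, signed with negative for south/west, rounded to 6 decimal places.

22.685833, -152.311250

Latitude: 22° + 41/60 + 9/3600 = 22 + 0.683333 + 0.002500 = 22.6858333
N ⇒ keep positive
λ: 18′ + 40.5″ = 18.67500′; 152 + 18.67500/60 = 152.3112500
W ⇒ negate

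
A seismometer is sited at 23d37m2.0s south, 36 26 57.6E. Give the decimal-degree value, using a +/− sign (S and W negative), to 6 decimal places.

-23.617222, 36.449333

Latitude: 37′ + 2″ = 37.03333′; 23 + 37.03333/60 = 23.6172222
hemisphere S, so the sign is −
Longitude: 36 + 26/60 + 57.6/3600 = 36.4493333
E → positive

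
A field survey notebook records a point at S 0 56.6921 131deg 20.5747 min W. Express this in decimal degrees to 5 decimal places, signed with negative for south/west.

φ: 56.6921′ = 0.944868°; total 0.944868
S → negative
λ: 20.5747′ = 0.342912°; total 131.342912
W ⇒ negate

-0.94487, -131.34291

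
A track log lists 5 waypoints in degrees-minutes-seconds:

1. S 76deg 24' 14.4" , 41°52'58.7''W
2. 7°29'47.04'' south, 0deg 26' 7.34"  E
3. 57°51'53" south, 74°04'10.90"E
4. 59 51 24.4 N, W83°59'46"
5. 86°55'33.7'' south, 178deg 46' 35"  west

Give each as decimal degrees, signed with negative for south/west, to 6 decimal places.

1. -76.404000, -41.882972
2. -7.496400, 0.435372
3. -57.864722, 74.069694
4. 59.856778, -83.996111
5. -86.926028, -178.776389

Point 1:
  φ: 24′ + 14.4″ = 24.24000′; 76 + 24.24000/60 = 76.4040000
  S ⇒ negate
  Lon: 52′ + 58.7″ = 52.97833′; 41 + 52.97833/60 = 41.8829722
  W → negative
Point 2:
  φ: 7 + 29/60 + 47.04/3600 = 7.4964000
  hemisphere S, so the sign is −
  Longitude: 0 + 26/60 + 7.34/3600 = 0.4353722
  E → positive
Point 3:
  Latitude: 57° + 51/60 + 53/3600 = 57 + 0.850000 + 0.014722 = 57.8647222
  S → negative
  λ: 74 + 4/60 + 10.9/3600 = 74.0696944
  E → positive
Point 4:
  Lat: 59° + 51/60 + 24.4/3600 = 59 + 0.850000 + 0.006778 = 59.8567778
  N ⇒ keep positive
  Longitude: 83° + 59/60 + 46/3600 = 83 + 0.983333 + 0.012778 = 83.9961111
  hemisphere W, so the sign is −
Point 5:
  φ: 55′ + 33.7″ = 55.56167′; 86 + 55.56167/60 = 86.9260278
  S → negative
  λ: 46′ + 35″ = 46.58333′; 178 + 46.58333/60 = 178.7763889
  W → negative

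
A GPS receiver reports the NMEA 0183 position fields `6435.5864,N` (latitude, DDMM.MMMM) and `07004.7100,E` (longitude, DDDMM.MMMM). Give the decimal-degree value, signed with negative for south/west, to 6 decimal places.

Latitude: degrees = first 2 digits = 64, minutes = 35.5864; 64 + 35.5864/60 = 64.5931067
N → positive
Longitude: degrees = first 3 digits = 70, minutes = 4.71; 70 + 4.71/60 = 70.0785000
E ⇒ keep positive

64.593107, 70.078500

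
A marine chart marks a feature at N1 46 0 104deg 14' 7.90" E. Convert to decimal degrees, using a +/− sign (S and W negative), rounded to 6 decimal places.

1.766667, 104.235528

Latitude: 1 + 46/60 + 0/3600 = 1.7666667
N ⇒ keep positive
Longitude: 14′ + 7.9″ = 14.13167′; 104 + 14.13167/60 = 104.2355278
E → positive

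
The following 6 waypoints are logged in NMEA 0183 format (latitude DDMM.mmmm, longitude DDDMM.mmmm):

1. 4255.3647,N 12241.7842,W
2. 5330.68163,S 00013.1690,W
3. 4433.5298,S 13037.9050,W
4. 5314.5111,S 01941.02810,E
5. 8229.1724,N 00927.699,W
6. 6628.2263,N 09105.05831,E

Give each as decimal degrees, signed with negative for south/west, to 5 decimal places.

Point 1:
  φ: degrees = first 2 digits = 42, minutes = 55.3647; 42 + 55.3647/60 = 42.922745
  N ⇒ keep positive
  λ: degrees = first 3 digits = 122, minutes = 41.7842; 122 + 41.7842/60 = 122.696403
  hemisphere W, so the sign is −
Point 2:
  Lat: degrees = first 2 digits = 53, minutes = 30.68163; 53 + 30.68163/60 = 53.511361
  S ⇒ negate
  Longitude: split at 3 digits → 000° and 13.169′; 0 + 13.169/60 = 0.219483
  W ⇒ negate
Point 3:
  φ: degrees = first 2 digits = 44, minutes = 33.5298; 44 + 33.5298/60 = 44.558830
  S ⇒ negate
  Lon: degrees = first 3 digits = 130, minutes = 37.905; 130 + 37.905/60 = 130.631750
  hemisphere W, so the sign is −
Point 4:
  φ: split at 2 digits → 53° and 14.5111′; 53 + 14.5111/60 = 53.241852
  S → negative
  λ: degrees = first 3 digits = 19, minutes = 41.0281; 19 + 41.0281/60 = 19.683802
  E ⇒ keep positive
Point 5:
  φ: degrees = first 2 digits = 82, minutes = 29.1724; 82 + 29.1724/60 = 82.486207
  N ⇒ keep positive
  Longitude: degrees = first 3 digits = 9, minutes = 27.699; 9 + 27.699/60 = 9.461650
  hemisphere W, so the sign is −
Point 6:
  φ: degrees = first 2 digits = 66, minutes = 28.2263; 66 + 28.2263/60 = 66.470438
  N ⇒ keep positive
  λ: degrees = first 3 digits = 91, minutes = 5.05831; 91 + 5.05831/60 = 91.084305
  E → positive

1. 42.92275, -122.69640
2. -53.51136, -0.21948
3. -44.55883, -130.63175
4. -53.24185, 19.68380
5. 82.48621, -9.46165
6. 66.47044, 91.08431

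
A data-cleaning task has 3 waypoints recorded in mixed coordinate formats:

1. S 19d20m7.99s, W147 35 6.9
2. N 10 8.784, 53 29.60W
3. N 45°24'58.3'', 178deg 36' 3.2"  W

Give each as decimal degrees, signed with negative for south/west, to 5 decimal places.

1. -19.33555, -147.58525
2. 10.14640, -53.49333
3. 45.41619, -178.60089

Point 1:
  φ: 19 + 20/60 + 7.99/3600 = 19.335553
  S ⇒ negate
  λ: 147 + 35/60 + 6.9/3600 = 147.585250
  W → negative
Point 2:
  Latitude: 8.784′ = 0.146400°; total 10.146400
  N → positive
  Longitude: 29.6′ = 0.493333°; total 53.493333
  W → negative
Point 3:
  Latitude: 24′ + 58.3″ = 24.97167′; 45 + 24.97167/60 = 45.416194
  N ⇒ keep positive
  Lon: 36′ + 3.2″ = 36.05333′; 178 + 36.05333/60 = 178.600889
  hemisphere W, so the sign is −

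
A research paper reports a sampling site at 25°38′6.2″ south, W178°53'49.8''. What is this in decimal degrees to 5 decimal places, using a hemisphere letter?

Latitude: 25 + 38/60 + 6.2/3600 = 25.635056
Lon: 178° + 53/60 + 49.8/3600 = 178 + 0.883333 + 0.013833 = 178.897167

25.63506° S, 178.89717° W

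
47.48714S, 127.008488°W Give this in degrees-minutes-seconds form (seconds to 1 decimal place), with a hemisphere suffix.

φ: 0.487140° → 29.22840′; 0.22840 × 60 = 13.704″
λ: whole degrees 127; 0.50928′ → 0′ and 30.557″

47°29′13.7″ S, 127°00′30.6″ W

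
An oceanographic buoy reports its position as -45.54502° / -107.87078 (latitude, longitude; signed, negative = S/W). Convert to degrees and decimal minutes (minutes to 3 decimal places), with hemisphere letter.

45° 32.701′ S, 107° 52.247′ W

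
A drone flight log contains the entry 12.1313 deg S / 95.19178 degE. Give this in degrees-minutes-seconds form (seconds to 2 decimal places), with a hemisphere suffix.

Latitude: whole degrees 12; 7.87800′ → 7′ and 52.6800″
Lon: whole degrees 95; 11.50680′ → 11′ and 30.4080″

12°07′52.68″ S, 95°11′30.41″ E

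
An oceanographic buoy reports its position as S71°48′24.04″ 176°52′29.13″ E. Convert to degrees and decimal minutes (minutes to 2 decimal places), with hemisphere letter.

71° 48.40′ S, 176° 52.49′ E

Lat: 48 + 24.04/60 = 48.4007′
Longitude: 52 + 29.13/60 = 52.4855′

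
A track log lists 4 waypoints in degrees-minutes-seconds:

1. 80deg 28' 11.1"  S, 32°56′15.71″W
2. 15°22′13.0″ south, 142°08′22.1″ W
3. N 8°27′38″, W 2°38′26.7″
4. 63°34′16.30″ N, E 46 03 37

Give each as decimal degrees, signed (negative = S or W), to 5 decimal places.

1. -80.46975, -32.93770
2. -15.37028, -142.13947
3. 8.46056, -2.64075
4. 63.57119, 46.06028

Point 1:
  Latitude: 80 + 28/60 + 11.1/3600 = 80.469750
  hemisphere S, so the sign is −
  λ: 32 + 56/60 + 15.71/3600 = 32.937697
  hemisphere W, so the sign is −
Point 2:
  φ: 15 + 22/60 + 13/3600 = 15.370278
  S → negative
  λ: 142 + 8/60 + 22.1/3600 = 142.139472
  W → negative
Point 3:
  Lat: 27′ + 38″ = 27.63333′; 8 + 27.63333/60 = 8.460556
  N ⇒ keep positive
  Longitude: 38′ + 26.7″ = 38.44500′; 2 + 38.44500/60 = 2.640750
  hemisphere W, so the sign is −
Point 4:
  Lat: 34′ + 16.3″ = 34.27167′; 63 + 34.27167/60 = 63.571194
  N ⇒ keep positive
  λ: 3′ + 37″ = 3.61667′; 46 + 3.61667/60 = 46.060278
  E → positive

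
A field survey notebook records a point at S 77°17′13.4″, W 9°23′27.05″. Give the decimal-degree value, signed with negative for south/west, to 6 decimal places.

-77.287056, -9.390847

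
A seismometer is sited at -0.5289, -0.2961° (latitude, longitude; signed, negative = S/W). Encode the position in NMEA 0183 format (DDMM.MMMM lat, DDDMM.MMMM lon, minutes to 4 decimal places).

0031.7340,S / 00017.7660,W

Latitude is negative → S; |value| = 0.528900
Lat: minutes = (0.528900 − 0) × 60 = 31.734000
Longitude is negative → W; |value| = 0.296100
λ: 0° + 0.296100 × 60 = 0° 17.766000′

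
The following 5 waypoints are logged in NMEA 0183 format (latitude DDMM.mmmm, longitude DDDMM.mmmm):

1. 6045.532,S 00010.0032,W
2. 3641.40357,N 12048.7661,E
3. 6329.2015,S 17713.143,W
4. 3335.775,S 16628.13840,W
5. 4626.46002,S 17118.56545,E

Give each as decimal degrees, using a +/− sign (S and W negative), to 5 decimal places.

1. -60.75887, -0.16672
2. 36.69006, 120.81277
3. -63.48669, -177.21905
4. -33.59625, -166.46897
5. -46.44100, 171.30942

Point 1:
  Latitude: split at 2 digits → 60° and 45.532′; 60 + 45.532/60 = 60.758867
  S → negative
  Longitude: split at 3 digits → 000° and 10.0032′; 0 + 10.0032/60 = 0.166720
  hemisphere W, so the sign is −
Point 2:
  Latitude: split at 2 digits → 36° and 41.40357′; 36 + 41.40357/60 = 36.690060
  N ⇒ keep positive
  Lon: degrees = first 3 digits = 120, minutes = 48.7661; 120 + 48.7661/60 = 120.812768
  E ⇒ keep positive
Point 3:
  Lat: split at 2 digits → 63° and 29.2015′; 63 + 29.2015/60 = 63.486692
  S → negative
  Lon: degrees = first 3 digits = 177, minutes = 13.143; 177 + 13.143/60 = 177.219050
  hemisphere W, so the sign is −
Point 4:
  φ: split at 2 digits → 33° and 35.775′; 33 + 35.775/60 = 33.596250
  hemisphere S, so the sign is −
  λ: degrees = first 3 digits = 166, minutes = 28.1384; 166 + 28.1384/60 = 166.468973
  W → negative
Point 5:
  Lat: degrees = first 2 digits = 46, minutes = 26.46002; 46 + 26.46002/60 = 46.441000
  S → negative
  Lon: split at 3 digits → 171° and 18.56545′; 171 + 18.56545/60 = 171.309424
  E → positive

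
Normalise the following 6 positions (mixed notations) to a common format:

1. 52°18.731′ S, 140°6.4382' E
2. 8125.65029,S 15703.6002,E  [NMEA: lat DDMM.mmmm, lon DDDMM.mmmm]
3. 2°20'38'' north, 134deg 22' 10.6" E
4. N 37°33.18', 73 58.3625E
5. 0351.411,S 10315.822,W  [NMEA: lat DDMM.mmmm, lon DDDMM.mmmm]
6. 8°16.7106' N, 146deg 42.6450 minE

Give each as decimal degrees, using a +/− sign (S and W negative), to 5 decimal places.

Point 1:
  Lat: 18.731′ = 0.312183°; total 52.312183
  S → negative
  λ: 6.4382′ = 0.107303°; total 140.107303
  E → positive
Point 2:
  Latitude: split at 2 digits → 81° and 25.65029′; 81 + 25.65029/60 = 81.427505
  hemisphere S, so the sign is −
  λ: degrees = first 3 digits = 157, minutes = 3.6002; 157 + 3.6002/60 = 157.060003
  E → positive
Point 3:
  φ: 20′ + 38″ = 20.63333′; 2 + 20.63333/60 = 2.343889
  N → positive
  λ: 134 + 22/60 + 10.6/3600 = 134.369611
  E ⇒ keep positive
Point 4:
  Latitude: 33.18′ = 0.553000°; total 37.553000
  N → positive
  λ: 73 + 58.3625/60 = 73.972708
  E → positive
Point 5:
  φ: degrees = first 2 digits = 3, minutes = 51.411; 3 + 51.411/60 = 3.856850
  S ⇒ negate
  Lon: degrees = first 3 digits = 103, minutes = 15.822; 103 + 15.822/60 = 103.263700
  W → negative
Point 6:
  φ: 8 + 16.7106/60 = 8.278510
  N ⇒ keep positive
  λ: 42.645′ = 0.710750°; total 146.710750
  E ⇒ keep positive

1. -52.31218, 140.10730
2. -81.42750, 157.06000
3. 2.34389, 134.36961
4. 37.55300, 73.97271
5. -3.85685, -103.26370
6. 8.27851, 146.71075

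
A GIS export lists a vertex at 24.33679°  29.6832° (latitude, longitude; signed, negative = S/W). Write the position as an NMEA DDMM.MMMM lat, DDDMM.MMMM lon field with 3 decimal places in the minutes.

2420.207,N / 02940.992,E

φ: 24° + 0.336790 × 60 = 24° 20.20740′
λ: minutes = (29.683200 − 29) × 60 = 40.99200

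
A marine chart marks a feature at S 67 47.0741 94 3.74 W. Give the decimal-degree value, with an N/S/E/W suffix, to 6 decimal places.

Lat: 47.0741′ = 0.784568°; total 67.7845683
Lon: 3.74′ = 0.062333°; total 94.0623333

67.784568° S, 94.062333° W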